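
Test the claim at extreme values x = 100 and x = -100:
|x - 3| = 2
x = 100: LHS = |100 - 3| = |97| = 97; 97 = 2 — FAILS
x = -100: LHS = |(-100) - 3| = |-103| = 103; 103 = 2 — FAILS

Answer: No, fails for both x = 100 and x = -100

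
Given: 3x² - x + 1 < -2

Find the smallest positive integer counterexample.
Testing positive integers:
x = 1: LHS = 3·1² - 1 + 1 = 3; 3 < -2 — FAILS  ← smallest positive counterexample

Answer: x = 1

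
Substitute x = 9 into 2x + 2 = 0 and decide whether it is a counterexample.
Substitute x = 9 into the relation:
x = 9: LHS = 2·9 + 2 = 20; 20 = 0 — FAILS

Since the claim fails at x = 9, this value is a counterexample.

Answer: Yes, x = 9 is a counterexample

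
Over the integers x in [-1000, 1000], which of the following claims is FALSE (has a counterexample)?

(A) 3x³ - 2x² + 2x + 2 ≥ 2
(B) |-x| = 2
(A) x = -1: LHS = 3·(-1)³ - 2·(-1)² + 2·(-1) + 2 = -5; -5 ≥ 2 — FAILS
(B) x = 0: LHS = |-0| = |0| = 0; 0 = 2 — FAILS

Answer: Both A and B are false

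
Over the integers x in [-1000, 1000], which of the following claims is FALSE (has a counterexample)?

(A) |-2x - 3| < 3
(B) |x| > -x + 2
(A) x = 0: LHS = |-2·0 - 3| = |-3| = 3; 3 < 3 — FAILS
(B) x = 0: LHS = |0| = 0, RHS = -0 + 2 = 2; 0 > 2 — FAILS

Answer: Both A and B are false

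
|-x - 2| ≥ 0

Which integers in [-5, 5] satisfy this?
An absolute value is never negative, so the left side is ≥ 0 for every x, while the right side is 0. Tightest case in [-5, 5] is x = -2:
x = -2: LHS = |-(-2) - 2| = |0| = 0; 0 ≥ 0 — holds
Hence LHS − RHS is never negative, i.e. LHS ≥ RHS throughout, so the relation holds for every integer in [-5, 5].

Answer: All integers in [-5, 5]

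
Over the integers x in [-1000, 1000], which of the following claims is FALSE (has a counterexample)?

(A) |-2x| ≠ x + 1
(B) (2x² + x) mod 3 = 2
(A) x = 1: LHS = |-2·1| = |-2| = 2, RHS = 1 + 1 = 2; 2 ≠ 2 — FAILS
(B) x = 0: LHS = (2·0² + 0) mod 3 = 0 mod 3 = 0; 0 = 2 — FAILS

Answer: Both A and B are false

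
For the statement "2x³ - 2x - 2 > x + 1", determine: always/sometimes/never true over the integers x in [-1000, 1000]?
Holds at x = 2: LHS = 2·2³ - 2·2 - 2 = 10, RHS = 2 + 1 = 3; 10 > 3 — holds
Fails at x = 0: LHS = 2·0³ - 2·0 - 2 = -2, RHS = 0 + 1 = 1; -2 > 1 — FAILS
It is satisfied by some integers in the range but not all.

Answer: Sometimes true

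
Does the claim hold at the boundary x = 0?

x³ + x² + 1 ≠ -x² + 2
x = 0: LHS = 0³ + 0² + 1 = 1, RHS = -0² + 2 = 2; 1 ≠ 2 — holds

The relation is satisfied at x = 0.

Answer: Yes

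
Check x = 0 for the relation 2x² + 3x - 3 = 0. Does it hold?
x = 0: LHS = 2·0² + 3·0 - 3 = -3; -3 = 0 — FAILS

The relation fails at x = 0, so x = 0 is a counterexample.

Answer: No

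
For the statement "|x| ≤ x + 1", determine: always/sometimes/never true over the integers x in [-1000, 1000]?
Holds at x = 0: LHS = |0| = 0, RHS = 0 + 1 = 1; 0 ≤ 1 — holds
Fails at x = -1: LHS = |-1| = 1, RHS = (-1) + 1 = 0; 1 ≤ 0 — FAILS
It is satisfied by some integers in the range but not all.

Answer: Sometimes true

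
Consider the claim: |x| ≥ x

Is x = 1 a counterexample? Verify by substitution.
Substitute x = 1 into the relation:
x = 1: LHS = |1| = 1; 1 ≥ 1 — holds

The relation holds at x = 1, so it is not a counterexample.

Answer: No, x = 1 is not a counterexample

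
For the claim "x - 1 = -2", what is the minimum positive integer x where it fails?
Testing positive integers:
x = 1: LHS = 1 - 1 = 0; 0 = -2 — FAILS  ← smallest positive counterexample

Answer: x = 1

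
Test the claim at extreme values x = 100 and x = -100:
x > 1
x = 100: 100 > 1 — holds
x = -100: -100 > 1 — FAILS

Answer: Partially: holds for x = 100, fails for x = -100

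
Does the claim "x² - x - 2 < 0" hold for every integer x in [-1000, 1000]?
The claim fails at x = -1:
x = -1: LHS = (-1)² - (-1) - 2 = 0; 0 < 0 — FAILS

Because a single integer refutes it, the statement is false.

Answer: False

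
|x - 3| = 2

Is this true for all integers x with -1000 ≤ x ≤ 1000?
The claim fails at x = 0:
x = 0: LHS = |0 - 3| = |-3| = 3; 3 = 2 — FAILS

Because a single integer refutes it, the statement is false.

Answer: False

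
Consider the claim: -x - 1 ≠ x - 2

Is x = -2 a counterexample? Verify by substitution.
Substitute x = -2 into the relation:
x = -2: LHS = -(-2) - 1 = 1, RHS = (-2) - 2 = -4; 1 ≠ -4 — holds

The relation holds at x = -2, so it is not a counterexample.

Answer: No, x = -2 is not a counterexample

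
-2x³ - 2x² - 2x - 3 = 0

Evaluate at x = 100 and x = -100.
x = 100: LHS = -2·100³ - 2·100² - 2·100 - 3 = -2020203; -2020203 = 0 — FAILS
x = -100: LHS = -2·(-100)³ - 2·(-100)² - 2·(-100) - 3 = 1980197; 1980197 = 0 — FAILS

Answer: No, fails for both x = 100 and x = -100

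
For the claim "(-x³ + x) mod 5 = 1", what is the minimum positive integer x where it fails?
Testing positive integers:
x = 1: LHS = (-1³ + 1) mod 5 = 0 mod 5 = 0; 0 = 1 — FAILS  ← smallest positive counterexample

Answer: x = 1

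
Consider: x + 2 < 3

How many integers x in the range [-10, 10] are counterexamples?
Counterexamples in [-10, 10]: {1, 2, 3, 4, 5, 6, 7, 8, 9, 10}.

Counting them gives 10 values.

Answer: 10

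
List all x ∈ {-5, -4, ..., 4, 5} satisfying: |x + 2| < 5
Holds for: {-5, -4, -3, -2, -1, 0, 1, 2}
Fails for: {3, 4, 5}

Answer: {-5, -4, -3, -2, -1, 0, 1, 2}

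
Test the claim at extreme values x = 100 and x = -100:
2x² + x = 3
x = 100: LHS = 2·100² + 100 = 20100; 20100 = 3 — FAILS
x = -100: LHS = 2·(-100)² + (-100) = 19900; 19900 = 3 — FAILS

Answer: No, fails for both x = 100 and x = -100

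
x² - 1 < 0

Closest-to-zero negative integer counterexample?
Testing negative integers from -1 downward:
x = -1: LHS = (-1)² - 1 = 0; 0 < 0 — FAILS  ← closest negative counterexample to 0

Answer: x = -1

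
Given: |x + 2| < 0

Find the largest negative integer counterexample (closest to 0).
Testing negative integers from -1 downward:
x = -1: LHS = |(-1) + 2| = |1| = 1; 1 < 0 — FAILS  ← closest negative counterexample to 0

Answer: x = -1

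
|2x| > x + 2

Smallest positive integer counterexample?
Testing positive integers:
x = 1: LHS = |2·1| = |2| = 2, RHS = 1 + 2 = 3; 2 > 3 — FAILS  ← smallest positive counterexample

Answer: x = 1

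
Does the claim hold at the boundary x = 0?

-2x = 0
x = 0: LHS = -2·0 = 0; 0 = 0 — holds

The relation is satisfied at x = 0.

Answer: Yes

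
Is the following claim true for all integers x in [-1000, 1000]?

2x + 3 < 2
The claim fails at x = 0:
x = 0: LHS = 2·0 + 3 = 3; 3 < 2 — FAILS

Because a single integer refutes it, the statement is false.

Answer: False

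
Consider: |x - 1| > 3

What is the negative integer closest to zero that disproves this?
Testing negative integers from -1 downward:
x = -1: LHS = |(-1) - 1| = |-2| = 2; 2 > 3 — FAILS  ← closest negative counterexample to 0

Answer: x = -1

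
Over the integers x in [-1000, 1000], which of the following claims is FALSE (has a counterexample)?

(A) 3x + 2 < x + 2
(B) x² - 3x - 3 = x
(A) x = 0: LHS = 3·0 + 2 = 2, RHS = 0 + 2 = 2; 2 < 2 — FAILS
(B) x = 0: LHS = 0² - 3·0 - 3 = -3; -3 = 0 — FAILS

Answer: Both A and B are false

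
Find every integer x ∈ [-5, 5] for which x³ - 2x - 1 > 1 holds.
Holds for: {2, 3, 4, 5}
Fails for: {-5, -4, -3, -2, -1, 0, 1}

Answer: {2, 3, 4, 5}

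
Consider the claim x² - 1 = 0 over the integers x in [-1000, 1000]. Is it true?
The claim fails at x = 0:
x = 0: LHS = 0² - 1 = -1; -1 = 0 — FAILS

Because a single integer refutes it, the statement is false.

Answer: False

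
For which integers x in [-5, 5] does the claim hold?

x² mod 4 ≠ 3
For a polynomial with integer coefficients, its value mod 4 depends only on x mod 4, so it suffices to check one representative of each residue class, x = 0, 1, 2, 3:
x = 0: LHS = (0²) mod 4 = 0 mod 4 = 0; 0 ≠ 3 — holds
x = 1: LHS = (1²) mod 4 = 1 mod 4 = 1; 1 ≠ 3 — holds
x = 2: LHS = (2²) mod 4 = 4 mod 4 = 0; 0 ≠ 3 — holds
x = 3: LHS = (3²) mod 4 = 9 mod 4 = 1; 1 ≠ 3 — holds
The relation holds in every residue class, so the relation holds for every integer in [-5, 5].

Answer: All integers in [-5, 5]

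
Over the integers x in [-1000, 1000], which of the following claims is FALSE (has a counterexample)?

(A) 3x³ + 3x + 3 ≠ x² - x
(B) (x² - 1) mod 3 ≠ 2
(A) Track d = LHS − RHS over the integers in [-1000, 1000]. Equality would need d = 0, but d changes sign only between consecutive integers, jumping over 0:
x = -1: LHS = 3·(-1)³ + 3·(-1) + 3 = -3, RHS = (-1)² - (-1) = 2; -3 ≠ 2 — holds  (d = -5)
x = 0: LHS = 3·0³ + 3·0 + 3 = 3, RHS = 0² - 0 = 0; 3 ≠ 0 — holds  (d = 3)
Away from these crossings d keeps a constant sign, and checking every integer in [-1000, 1000] confirms d ≠ 0 throughout. Hence the two sides are never equal, so the relation holds for every integer in [-1000, 1000].

(B) x = 0: LHS = (0² - 1) mod 3 = (-1) mod 3 = 2; 2 ≠ 2 — FAILS

Only (B) has a counterexample.

Answer: B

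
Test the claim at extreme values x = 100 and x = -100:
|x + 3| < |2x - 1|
x = 100: LHS = |100 + 3| = |103| = 103, RHS = |2·100 - 1| = |199| = 199; 103 < 199 — holds
x = -100: LHS = |(-100) + 3| = |-97| = 97, RHS = |2·(-100) - 1| = |-201| = 201; 97 < 201 — holds

Answer: Yes, holds for both x = 100 and x = -100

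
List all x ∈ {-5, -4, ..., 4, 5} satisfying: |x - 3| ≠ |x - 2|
Track d = LHS − RHS over the integers in [-5, 5]. Equality would need d = 0, but d changes sign only between consecutive integers, jumping over 0:
x = 2: LHS = |2 - 3| = |-1| = 1, RHS = |2 - 2| = |0| = 0; 1 ≠ 0 — holds  (d = 1)
x = 3: LHS = |3 - 3| = |0| = 0, RHS = |3 - 2| = |1| = 1; 0 ≠ 1 — holds  (d = -1)
Away from these crossings d keeps a constant sign, and checking every integer in [-5, 5] confirms d ≠ 0 throughout. Hence the two sides are never equal, so the relation holds for every integer in [-5, 5].

Answer: All integers in [-5, 5]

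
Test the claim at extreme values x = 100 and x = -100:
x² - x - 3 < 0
x = 100: LHS = 100² - 100 - 3 = 9897; 9897 < 0 — FAILS
x = -100: LHS = (-100)² - (-100) - 3 = 10097; 10097 < 0 — FAILS

Answer: No, fails for both x = 100 and x = -100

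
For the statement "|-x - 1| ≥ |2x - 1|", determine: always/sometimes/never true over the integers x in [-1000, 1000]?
Holds at x = 0: LHS = |-0 - 1| = |-1| = 1, RHS = |2·0 - 1| = |-1| = 1; 1 ≥ 1 — holds
Fails at x = -1: LHS = |-(-1) - 1| = |0| = 0, RHS = |2·(-1) - 1| = |-3| = 3; 0 ≥ 3 — FAILS
It is satisfied by some integers in the range but not all.

Answer: Sometimes true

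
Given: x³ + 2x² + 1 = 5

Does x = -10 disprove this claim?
Substitute x = -10 into the relation:
x = -10: LHS = (-10)³ + 2·(-10)² + 1 = -799; -799 = 5 — FAILS

Since the claim fails at x = -10, this value is a counterexample.

Answer: Yes, x = -10 is a counterexample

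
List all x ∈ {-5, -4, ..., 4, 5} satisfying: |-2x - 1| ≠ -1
An absolute value is never negative, so the left side is ≥ 0 for every x, while the right side is -1. Tightest case in [-5, 5] is x = 0:
x = 0: LHS = |-2·0 - 1| = |-1| = 1; 1 ≠ -1 — holds
Hence LHS − RHS is never 0, i.e. the two sides are never equal, so the relation holds for every integer in [-5, 5].

Answer: All integers in [-5, 5]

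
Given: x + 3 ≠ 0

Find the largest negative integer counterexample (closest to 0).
Testing negative integers from -1 downward:
x = -1: LHS = (-1) + 3 = 2; 2 ≠ 0 — holds
x = -2: LHS = (-2) + 3 = 1; 1 ≠ 0 — holds
x = -3: LHS = (-3) + 3 = 0; 0 ≠ 0 — FAILS  ← closest negative counterexample to 0

Answer: x = -3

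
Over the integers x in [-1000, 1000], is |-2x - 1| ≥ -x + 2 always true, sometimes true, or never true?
Holds at x = 1: LHS = |-2·1 - 1| = |-3| = 3, RHS = -1 + 2 = 1; 3 ≥ 1 — holds
Fails at x = 0: LHS = |-2·0 - 1| = |-1| = 1, RHS = -0 + 2 = 2; 1 ≥ 2 — FAILS
It is satisfied by some integers in the range but not all.

Answer: Sometimes true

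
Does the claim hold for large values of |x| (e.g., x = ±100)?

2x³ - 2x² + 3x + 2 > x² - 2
x = 100: LHS = 2·100³ - 2·100² + 3·100 + 2 = 1980302, RHS = 100² - 2 = 9998; 1980302 > 9998 — holds
x = -100: LHS = 2·(-100)³ - 2·(-100)² + 3·(-100) + 2 = -2020298, RHS = (-100)² - 2 = 9998; -2020298 > 9998 — FAILS

Answer: Partially: holds for x = 100, fails for x = -100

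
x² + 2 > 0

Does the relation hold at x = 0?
x = 0: LHS = 0² + 2 = 2; 2 > 0 — holds

The relation is satisfied at x = 0.

Answer: Yes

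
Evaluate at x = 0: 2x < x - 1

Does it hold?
x = 0: LHS = 2·0 = 0, RHS = 0 - 1 = -1; 0 < -1 — FAILS

The relation fails at x = 0, so x = 0 is a counterexample.

Answer: No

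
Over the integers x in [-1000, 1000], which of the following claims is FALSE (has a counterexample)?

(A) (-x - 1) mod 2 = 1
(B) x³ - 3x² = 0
(A) x = 1: LHS = (-1 - 1) mod 2 = (-2) mod 2 = 0; 0 = 1 — FAILS
(B) x = 1: LHS = 1³ - 3·1² = -2; -2 = 0 — FAILS

Answer: Both A and B are false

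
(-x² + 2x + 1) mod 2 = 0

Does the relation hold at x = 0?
x = 0: LHS = (-0² + 2·0 + 1) mod 2 = 1 mod 2 = 1; 1 = 0 — FAILS

The relation fails at x = 0, so x = 0 is a counterexample.

Answer: No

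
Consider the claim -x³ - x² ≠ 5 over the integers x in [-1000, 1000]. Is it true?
Track d = LHS − RHS over the integers in [-1000, 1000]. Equality would need d = 0, but d changes sign only between consecutive integers, jumping over 0:
x = -3: LHS = -(-3)³ - (-3)² = 18; 18 ≠ 5 — holds  (d = 13)
x = -2: LHS = -(-2)³ - (-2)² = 4; 4 ≠ 5 — holds  (d = -1)
Away from these crossings d keeps a constant sign, and checking every integer in [-1000, 1000] confirms d ≠ 0 throughout. Hence the two sides are never equal, so the relation holds for every integer in [-1000, 1000].

No counterexample exists.

Answer: True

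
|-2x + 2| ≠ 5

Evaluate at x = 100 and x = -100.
x = 100: LHS = |-2·100 + 2| = |-198| = 198; 198 ≠ 5 — holds
x = -100: LHS = |-2·(-100) + 2| = |202| = 202; 202 ≠ 5 — holds

Answer: Yes, holds for both x = 100 and x = -100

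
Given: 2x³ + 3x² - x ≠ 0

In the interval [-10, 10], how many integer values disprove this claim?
Counterexamples in [-10, 10]: {0}.

Counting them gives 1 values.

Answer: 1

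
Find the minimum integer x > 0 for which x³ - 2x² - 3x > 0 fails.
Testing positive integers:
x = 1: LHS = 1³ - 2·1² - 3·1 = -4; -4 > 0 — FAILS  ← smallest positive counterexample

Answer: x = 1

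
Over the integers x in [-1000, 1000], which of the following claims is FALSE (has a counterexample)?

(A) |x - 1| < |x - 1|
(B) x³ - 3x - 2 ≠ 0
(A) x = 0: LHS = |0 - 1| = |-1| = 1, RHS = |0 - 1| = |-1| = 1; 1 < 1 — FAILS
(B) x = -1: LHS = (-1)³ - 3·(-1) - 2 = 0; 0 ≠ 0 — FAILS

Answer: Both A and B are false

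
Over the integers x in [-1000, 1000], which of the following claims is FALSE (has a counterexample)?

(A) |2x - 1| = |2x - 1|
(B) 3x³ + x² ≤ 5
(A) LHS − RHS = 0 at every integer in [-1000, 1000]; the two sides always agree. For instance:
x = -1000: LHS = |2·(-1000) - 1| = |-2001| = 2001, RHS = |2·(-1000) - 1| = |-2001| = 2001; 2001 = 2001 — holds
x = 0: LHS = |2·0 - 1| = |-1| = 1, RHS = |2·0 - 1| = |-1| = 1; 1 = 1 — holds
x = 1000: LHS = |2·1000 - 1| = |1999| = 1999, RHS = |2·1000 - 1| = |1999| = 1999; 1999 = 1999 — holds
The sides are never unequal, so the relation holds for every integer in [-1000, 1000].

(B) x = 2: LHS = 3·2³ + 2² = 28; 28 ≤ 5 — FAILS

Only (B) has a counterexample.

Answer: B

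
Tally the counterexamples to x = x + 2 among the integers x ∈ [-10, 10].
Counterexamples in [-10, 10]: {-10, -9, -8, -7, -6, -5, -4, -3, -2, -1, 0, 1, 2, 3, 4, 5, 6, 7, 8, 9, 10}.

Counting them gives 21 values.

Answer: 21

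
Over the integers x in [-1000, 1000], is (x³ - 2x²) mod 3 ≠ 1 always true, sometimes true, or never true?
For a polynomial with integer coefficients, its value mod 3 depends only on x mod 3, so it suffices to check one representative of each residue class, x = 0, 1, 2:
x = 0: LHS = (0³ - 2·0²) mod 3 = 0 mod 3 = 0; 0 ≠ 1 — holds
x = 1: LHS = (1³ - 2·1²) mod 3 = (-1) mod 3 = 2; 2 ≠ 1 — holds
x = 2: LHS = (2³ - 2·2²) mod 3 = 0 mod 3 = 0; 0 ≠ 1 — holds
The relation holds in every residue class, so the relation holds for every integer in [-1000, 1000].

No counterexample exists.

Answer: Always true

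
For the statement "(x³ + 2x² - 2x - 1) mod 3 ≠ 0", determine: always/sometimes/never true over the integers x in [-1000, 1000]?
Holds at x = 0: LHS = (0³ + 2·0² - 2·0 - 1) mod 3 = (-1) mod 3 = 2; 2 ≠ 0 — holds
Fails at x = 1: LHS = (1³ + 2·1² - 2·1 - 1) mod 3 = 0 mod 3 = 0; 0 ≠ 0 — FAILS
It is satisfied by some integers in the range but not all.

Answer: Sometimes true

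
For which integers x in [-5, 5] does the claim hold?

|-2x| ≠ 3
Track d = LHS − RHS over the integers in [-5, 5]. Equality would need d = 0, but d changes sign only between consecutive integers, jumping over 0:
x = -2: LHS = |-2·(-2)| = |4| = 4; 4 ≠ 3 — holds  (d = 1)
x = -1: LHS = |-2·(-1)| = |2| = 2; 2 ≠ 3 — holds  (d = -1)
x = 1: LHS = |-2·1| = |-2| = 2; 2 ≠ 3 — holds  (d = -1)
x = 2: LHS = |-2·2| = |-4| = 4; 4 ≠ 3 — holds  (d = 1)
Away from these crossings d keeps a constant sign, and checking every integer in [-5, 5] confirms d ≠ 0 throughout. Hence the two sides are never equal, so the relation holds for every integer in [-5, 5].

Answer: All integers in [-5, 5]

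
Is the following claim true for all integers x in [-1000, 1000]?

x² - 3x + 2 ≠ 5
Track d = LHS − RHS over the integers in [-1000, 1000]. Equality would need d = 0, but d changes sign only between consecutive integers, jumping over 0:
x = -1: LHS = (-1)² - 3·(-1) + 2 = 6; 6 ≠ 5 — holds  (d = 1)
x = 0: LHS = 0² - 3·0 + 2 = 2; 2 ≠ 5 — holds  (d = -3)
x = 3: LHS = 3² - 3·3 + 2 = 2; 2 ≠ 5 — holds  (d = -3)
x = 4: LHS = 4² - 3·4 + 2 = 6; 6 ≠ 5 — holds  (d = 1)
Away from these crossings d keeps a constant sign, and checking every integer in [-1000, 1000] confirms d ≠ 0 throughout. Hence the two sides are never equal, so the relation holds for every integer in [-1000, 1000].

No counterexample exists.

Answer: True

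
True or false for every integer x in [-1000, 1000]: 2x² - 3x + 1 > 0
The claim fails at x = 1:
x = 1: LHS = 2·1² - 3·1 + 1 = 0; 0 > 0 — FAILS

Because a single integer refutes it, the statement is false.

Answer: False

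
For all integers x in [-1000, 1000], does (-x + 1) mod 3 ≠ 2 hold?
The claim fails at x = -1:
x = -1: LHS = (-(-1) + 1) mod 3 = 2 mod 3 = 2; 2 ≠ 2 — FAILS

Because a single integer refutes it, the statement is false.

Answer: False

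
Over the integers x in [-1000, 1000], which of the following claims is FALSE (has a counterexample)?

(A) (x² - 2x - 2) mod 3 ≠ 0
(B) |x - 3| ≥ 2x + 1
(A) x = 1: LHS = (1² - 2·1 - 2) mod 3 = (-3) mod 3 = 0; 0 ≠ 0 — FAILS
(B) x = 1: LHS = |1 - 3| = |-2| = 2, RHS = 2·1 + 1 = 3; 2 ≥ 3 — FAILS

Answer: Both A and B are false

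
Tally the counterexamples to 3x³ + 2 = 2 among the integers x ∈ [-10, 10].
Counterexamples in [-10, 10]: {-10, -9, -8, -7, -6, -5, -4, -3, -2, -1, 1, 2, 3, 4, 5, 6, 7, 8, 9, 10}.

Counting them gives 20 values.

Answer: 20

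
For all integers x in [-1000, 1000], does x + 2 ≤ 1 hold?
The claim fails at x = 0:
x = 0: LHS = 0 + 2 = 2; 2 ≤ 1 — FAILS

Because a single integer refutes it, the statement is false.

Answer: False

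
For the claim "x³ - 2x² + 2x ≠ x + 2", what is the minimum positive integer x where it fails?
Testing positive integers:
x = 1: LHS = 1³ - 2·1² + 2·1 = 1, RHS = 1 + 2 = 3; 1 ≠ 3 — holds
x = 2: LHS = 2³ - 2·2² + 2·2 = 4, RHS = 2 + 2 = 4; 4 ≠ 4 — FAILS  ← smallest positive counterexample

Answer: x = 2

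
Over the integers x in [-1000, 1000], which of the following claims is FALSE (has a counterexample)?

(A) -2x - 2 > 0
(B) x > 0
(A) x = 0: LHS = -2·0 - 2 = -2; -2 > 0 — FAILS
(B) x = 0: 0 > 0 — FAILS

Answer: Both A and B are false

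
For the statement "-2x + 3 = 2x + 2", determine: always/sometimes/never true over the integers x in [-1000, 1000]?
Track d = LHS − RHS over the integers in [-1000, 1000]. Equality would need d = 0, but d changes sign only between consecutive integers, jumping over 0:
x = 0: LHS = -2·0 + 3 = 3, RHS = 2·0 + 2 = 2; 3 = 2 — FAILS  (d = 1)
x = 1: LHS = -2·1 + 3 = 1, RHS = 2·1 + 2 = 4; 1 = 4 — FAILS  (d = -3)
Away from these crossings d keeps a constant sign, and checking every integer in [-1000, 1000] confirms d ≠ 0 throughout. Hence the two sides are never equal, so the claimed relation (=) fails for every integer in [-1000, 1000].

No integer in the range satisfies it.

Answer: Never true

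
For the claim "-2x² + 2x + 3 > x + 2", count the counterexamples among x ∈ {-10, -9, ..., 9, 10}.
Counterexamples in [-10, 10]: {-10, -9, -8, -7, -6, -5, -4, -3, -2, -1, 1, 2, 3, 4, 5, 6, 7, 8, 9, 10}.

Counting them gives 20 values.

Answer: 20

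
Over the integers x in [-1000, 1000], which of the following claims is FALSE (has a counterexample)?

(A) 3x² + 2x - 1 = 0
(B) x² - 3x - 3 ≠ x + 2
(A) x = 0: LHS = 3·0² + 2·0 - 1 = -1; -1 = 0 — FAILS
(B) x = -1: LHS = (-1)² - 3·(-1) - 3 = 1, RHS = (-1) + 2 = 1; 1 ≠ 1 — FAILS

Answer: Both A and B are false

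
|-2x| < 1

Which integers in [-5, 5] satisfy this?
Holds for: {0}
Fails for: {-5, -4, -3, -2, -1, 1, 2, 3, 4, 5}

Answer: {0}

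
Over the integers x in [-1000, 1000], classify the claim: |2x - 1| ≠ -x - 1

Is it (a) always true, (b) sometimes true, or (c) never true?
Over all integers in [-1000, 1000], LHS − RHS is always positive; it is smallest at x = 0, where it equals 2:
x = 0: LHS = |2·0 - 1| = |-1| = 1, RHS = -0 - 1 = -1; 1 ≠ -1 — holds
At the ends of the range:
x = -1000: LHS = |2·(-1000) - 1| = |-2001| = 2001, RHS = -(-1000) - 1 = 999; 2001 ≠ 999 — holds
x = 1000: LHS = |2·1000 - 1| = |1999| = 1999, RHS = -1000 - 1 = -1001; 1999 ≠ -1001 — holds
Hence LHS − RHS is never 0, i.e. the two sides are never equal, so the relation holds for every integer in [-1000, 1000].

No counterexample exists.

Answer: Always true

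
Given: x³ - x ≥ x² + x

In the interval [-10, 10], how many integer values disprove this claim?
Counterexamples in [-10, 10]: {-10, -9, -8, -7, -6, -5, -4, -3, -2, 1}.

Counting them gives 10 values.

Answer: 10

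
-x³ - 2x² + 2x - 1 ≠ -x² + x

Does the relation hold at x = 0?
x = 0: LHS = -0³ - 2·0² + 2·0 - 1 = -1, RHS = -0² + 0 = 0; -1 ≠ 0 — holds

The relation is satisfied at x = 0.

Answer: Yes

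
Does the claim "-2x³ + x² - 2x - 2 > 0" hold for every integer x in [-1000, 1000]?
The claim fails at x = 0:
x = 0: LHS = -2·0³ + 0² - 2·0 - 2 = -2; -2 > 0 — FAILS

Because a single integer refutes it, the statement is false.

Answer: False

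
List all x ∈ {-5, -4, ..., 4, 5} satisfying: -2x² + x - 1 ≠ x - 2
Track d = LHS − RHS over the integers in [-5, 5]. Equality would need d = 0, but d changes sign only between consecutive integers, jumping over 0:
x = -1: LHS = -2·(-1)² + (-1) - 1 = -4, RHS = (-1) - 2 = -3; -4 ≠ -3 — holds  (d = -1)
x = 0: LHS = -2·0² + 0 - 1 = -1, RHS = 0 - 2 = -2; -1 ≠ -2 — holds  (d = 1)
x = 0: LHS = -2·0² + 0 - 1 = -1, RHS = 0 - 2 = -2; -1 ≠ -2 — holds  (d = 1)
x = 1: LHS = -2·1² + 1 - 1 = -2, RHS = 1 - 2 = -1; -2 ≠ -1 — holds  (d = -1)
Away from these crossings d keeps a constant sign, and checking every integer in [-5, 5] confirms d ≠ 0 throughout. Hence the two sides are never equal, so the relation holds for every integer in [-5, 5].

Answer: All integers in [-5, 5]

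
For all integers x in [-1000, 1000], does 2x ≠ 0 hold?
The claim fails at x = 0:
x = 0: LHS = 2·0 = 0; 0 ≠ 0 — FAILS

Because a single integer refutes it, the statement is false.

Answer: False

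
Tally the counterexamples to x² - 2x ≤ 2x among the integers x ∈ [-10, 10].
Counterexamples in [-10, 10]: {-10, -9, -8, -7, -6, -5, -4, -3, -2, -1, 5, 6, 7, 8, 9, 10}.

Counting them gives 16 values.

Answer: 16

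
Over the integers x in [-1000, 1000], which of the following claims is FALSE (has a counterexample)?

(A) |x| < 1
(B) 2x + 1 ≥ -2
(A) x = 1: LHS = |1| = 1; 1 < 1 — FAILS
(B) x = -2: LHS = 2·(-2) + 1 = -3; -3 ≥ -2 — FAILS

Answer: Both A and B are false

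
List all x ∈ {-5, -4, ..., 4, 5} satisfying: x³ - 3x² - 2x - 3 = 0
Track d = LHS − RHS over the integers in [-5, 5]. Equality would need d = 0, but d changes sign only between consecutive integers, jumping over 0:
x = 3: LHS = 3³ - 3·3² - 2·3 - 3 = -9; -9 = 0 — FAILS  (d = -9)
x = 4: LHS = 4³ - 3·4² - 2·4 - 3 = 5; 5 = 0 — FAILS  (d = 5)
Away from these crossings d keeps a constant sign, and checking every integer in [-5, 5] confirms d ≠ 0 throughout. Hence the two sides are never equal, so the claimed relation (=) fails for every integer in [-5, 5].

Answer: None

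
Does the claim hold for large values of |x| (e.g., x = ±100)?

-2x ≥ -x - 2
x = 100: LHS = -2·100 = -200, RHS = -100 - 2 = -102; -200 ≥ -102 — FAILS
x = -100: LHS = -2·(-100) = 200, RHS = -(-100) - 2 = 98; 200 ≥ 98 — holds

Answer: Partially: fails for x = 100, holds for x = -100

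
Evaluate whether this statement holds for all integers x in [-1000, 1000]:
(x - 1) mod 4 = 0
The claim fails at x = 0:
x = 0: LHS = (0 - 1) mod 4 = (-1) mod 4 = 3; 3 = 0 — FAILS

Because a single integer refutes it, the statement is false.

Answer: False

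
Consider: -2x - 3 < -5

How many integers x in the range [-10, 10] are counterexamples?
Counterexamples in [-10, 10]: {-10, -9, -8, -7, -6, -5, -4, -3, -2, -1, 0, 1}.

Counting them gives 12 values.

Answer: 12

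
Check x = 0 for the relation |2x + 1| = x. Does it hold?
x = 0: LHS = |2·0 + 1| = |1| = 1; 1 = 0 — FAILS

The relation fails at x = 0, so x = 0 is a counterexample.

Answer: No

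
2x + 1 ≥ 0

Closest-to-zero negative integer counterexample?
Testing negative integers from -1 downward:
x = -1: LHS = 2·(-1) + 1 = -1; -1 ≥ 0 — FAILS  ← closest negative counterexample to 0

Answer: x = -1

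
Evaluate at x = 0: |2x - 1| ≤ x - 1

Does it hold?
x = 0: LHS = |2·0 - 1| = |-1| = 1, RHS = 0 - 1 = -1; 1 ≤ -1 — FAILS

The relation fails at x = 0, so x = 0 is a counterexample.

Answer: No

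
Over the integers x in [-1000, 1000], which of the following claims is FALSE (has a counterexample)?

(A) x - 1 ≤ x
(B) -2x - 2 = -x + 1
(A) Over all integers in [-1000, 1000], LHS − RHS is largest at x = 0, where it equals -1:
x = 0: LHS = 0 - 1 = -1; -1 ≤ 0 — holds
At the ends of the range:
x = -1000: LHS = (-1000) - 1 = -1001; -1001 ≤ -1000 — holds
x = 1000: LHS = 1000 - 1 = 999; 999 ≤ 1000 — holds
Hence LHS − RHS is never positive, i.e. LHS ≤ RHS throughout, so the relation holds for every integer in [-1000, 1000].

(B) x = 0: LHS = -2·0 - 2 = -2, RHS = -0 + 1 = 1; -2 = 1 — FAILS

Only (B) has a counterexample.

Answer: B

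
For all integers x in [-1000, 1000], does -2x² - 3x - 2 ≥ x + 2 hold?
The claim fails at x = 0:
x = 0: LHS = -2·0² - 3·0 - 2 = -2, RHS = 0 + 2 = 2; -2 ≥ 2 — FAILS

Because a single integer refutes it, the statement is false.

Answer: False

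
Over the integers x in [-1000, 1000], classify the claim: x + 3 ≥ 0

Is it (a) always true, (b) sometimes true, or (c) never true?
Holds at x = 0: LHS = 0 + 3 = 3; 3 ≥ 0 — holds
Fails at x = -4: LHS = (-4) + 3 = -1; -1 ≥ 0 — FAILS
It is satisfied by some integers in the range but not all.

Answer: Sometimes true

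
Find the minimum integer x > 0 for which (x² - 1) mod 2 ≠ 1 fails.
Testing positive integers:
x = 1: LHS = (1² - 1) mod 2 = 0 mod 2 = 0; 0 ≠ 1 — holds
x = 2: LHS = (2² - 1) mod 2 = 3 mod 2 = 1; 1 ≠ 1 — FAILS  ← smallest positive counterexample

Answer: x = 2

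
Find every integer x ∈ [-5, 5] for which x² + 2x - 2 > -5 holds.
Over all integers in [-5, 5], LHS − RHS is smallest at x = -1, where it equals 2:
x = -1: LHS = (-1)² + 2·(-1) - 2 = -3; -3 > -5 — holds
At the ends of the range:
x = -5: LHS = (-5)² + 2·(-5) - 2 = 13; 13 > -5 — holds
x = 5: LHS = 5² + 2·5 - 2 = 33; 33 > -5 — holds
Hence LHS − RHS is never zero or negative, i.e. LHS > RHS throughout, so the relation holds for every integer in [-5, 5].

Answer: All integers in [-5, 5]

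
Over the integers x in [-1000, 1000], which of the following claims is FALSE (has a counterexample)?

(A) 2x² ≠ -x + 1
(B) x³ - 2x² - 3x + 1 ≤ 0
(A) x = -1: LHS = 2·(-1)² = 2, RHS = -(-1) + 1 = 2; 2 ≠ 2 — FAILS
(B) x = 0: LHS = 0³ - 2·0² - 3·0 + 1 = 1; 1 ≤ 0 — FAILS

Answer: Both A and B are false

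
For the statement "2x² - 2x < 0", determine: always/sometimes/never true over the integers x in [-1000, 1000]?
Over all integers in [-1000, 1000], LHS − RHS is smallest at x = 0, where it equals 0:
x = 0: LHS = 2·0² - 2·0 = 0; 0 < 0 — FAILS
At the ends of the range:
x = -1000: LHS = 2·(-1000)² - 2·(-1000) = 2002000; 2002000 < 0 — FAILS
x = 1000: LHS = 2·1000² - 2·1000 = 1998000; 1998000 < 0 — FAILS
Hence LHS − RHS is never negative, i.e. LHS ≥ RHS throughout, so the claimed relation (<) fails for every integer in [-1000, 1000].

No integer in the range satisfies it.

Answer: Never true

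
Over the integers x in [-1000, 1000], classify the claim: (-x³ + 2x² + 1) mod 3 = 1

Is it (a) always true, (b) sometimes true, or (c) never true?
Holds at x = 0: LHS = (-0³ + 2·0² + 1) mod 3 = 1 mod 3 = 1; 1 = 1 — holds
Fails at x = 1: LHS = (-1³ + 2·1² + 1) mod 3 = 2 mod 3 = 2; 2 = 1 — FAILS
It is satisfied by some integers in the range but not all.

Answer: Sometimes true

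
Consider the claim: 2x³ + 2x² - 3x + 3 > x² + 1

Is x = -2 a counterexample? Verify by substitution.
Substitute x = -2 into the relation:
x = -2: LHS = 2·(-2)³ + 2·(-2)² - 3·(-2) + 3 = 1, RHS = (-2)² + 1 = 5; 1 > 5 — FAILS

Since the claim fails at x = -2, this value is a counterexample.

Answer: Yes, x = -2 is a counterexample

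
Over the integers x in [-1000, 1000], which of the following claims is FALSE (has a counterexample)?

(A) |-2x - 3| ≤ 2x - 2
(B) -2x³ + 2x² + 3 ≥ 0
(A) x = 0: LHS = |-2·0 - 3| = |-3| = 3, RHS = 2·0 - 2 = -2; 3 ≤ -2 — FAILS
(B) x = 2: LHS = -2·2³ + 2·2² + 3 = -5; -5 ≥ 0 — FAILS

Answer: Both A and B are false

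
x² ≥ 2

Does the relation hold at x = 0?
x = 0: LHS = 0² = 0; 0 ≥ 2 — FAILS

The relation fails at x = 0, so x = 0 is a counterexample.

Answer: No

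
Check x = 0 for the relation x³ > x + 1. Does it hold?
x = 0: LHS = 0³ = 0, RHS = 0 + 1 = 1; 0 > 1 — FAILS

The relation fails at x = 0, so x = 0 is a counterexample.

Answer: No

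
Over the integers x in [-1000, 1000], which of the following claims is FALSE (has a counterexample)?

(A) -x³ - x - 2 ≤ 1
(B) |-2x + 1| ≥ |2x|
(A) x = -2: LHS = -(-2)³ - (-2) - 2 = 8; 8 ≤ 1 — FAILS
(B) x = 1: LHS = |-2·1 + 1| = |-1| = 1, RHS = |2·1| = |2| = 2; 1 ≥ 2 — FAILS

Answer: Both A and B are false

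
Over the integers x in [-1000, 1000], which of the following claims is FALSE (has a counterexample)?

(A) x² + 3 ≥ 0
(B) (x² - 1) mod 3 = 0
(A) Over all integers in [-1000, 1000], LHS − RHS is smallest at x = 0, where it equals 3:
x = 0: LHS = 0² + 3 = 3; 3 ≥ 0 — holds
At the ends of the range:
x = -1000: LHS = (-1000)² + 3 = 1000003; 1000003 ≥ 0 — holds
x = 1000: LHS = 1000² + 3 = 1000003; 1000003 ≥ 0 — holds
Hence LHS − RHS is never negative, i.e. LHS ≥ RHS throughout, so the relation holds for every integer in [-1000, 1000].

(B) x = 0: LHS = (0² - 1) mod 3 = (-1) mod 3 = 2; 2 = 0 — FAILS

Only (B) has a counterexample.

Answer: B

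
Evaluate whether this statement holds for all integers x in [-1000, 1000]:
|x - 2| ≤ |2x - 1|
The claim fails at x = 0:
x = 0: LHS = |0 - 2| = |-2| = 2, RHS = |2·0 - 1| = |-1| = 1; 2 ≤ 1 — FAILS

Because a single integer refutes it, the statement is false.

Answer: False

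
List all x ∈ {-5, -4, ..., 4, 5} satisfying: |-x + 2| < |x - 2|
Over all integers in [-5, 5], LHS − RHS is smallest at x = 0, where it equals 0:
x = 0: LHS = |-0 + 2| = |2| = 2, RHS = |0 - 2| = |-2| = 2; 2 < 2 — FAILS
At the ends of the range:
x = -5: LHS = |-(-5) + 2| = |7| = 7, RHS = |(-5) - 2| = |-7| = 7; 7 < 7 — FAILS
x = 5: LHS = |-5 + 2| = |-3| = 3, RHS = |5 - 2| = |3| = 3; 3 < 3 — FAILS
Hence LHS − RHS is never negative, i.e. LHS ≥ RHS throughout, so the claimed relation (<) fails for every integer in [-5, 5].

Answer: None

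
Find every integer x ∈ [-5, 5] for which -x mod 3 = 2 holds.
Holds for: {-5, -2, 1, 4}
Fails for: {-4, -3, -1, 0, 2, 3, 5}

Answer: {-5, -2, 1, 4}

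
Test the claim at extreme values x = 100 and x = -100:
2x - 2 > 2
x = 100: LHS = 2·100 - 2 = 198; 198 > 2 — holds
x = -100: LHS = 2·(-100) - 2 = -202; -202 > 2 — FAILS

Answer: Partially: holds for x = 100, fails for x = -100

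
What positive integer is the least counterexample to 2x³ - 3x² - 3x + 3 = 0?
Testing positive integers:
x = 1: LHS = 2·1³ - 3·1² - 3·1 + 3 = -1; -1 = 0 — FAILS  ← smallest positive counterexample

Answer: x = 1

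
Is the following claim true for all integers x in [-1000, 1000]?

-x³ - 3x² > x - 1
The claim fails at x = 1:
x = 1: LHS = -1³ - 3·1² = -4, RHS = 1 - 1 = 0; -4 > 0 — FAILS

Because a single integer refutes it, the statement is false.

Answer: False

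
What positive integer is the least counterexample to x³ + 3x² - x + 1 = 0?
Testing positive integers:
x = 1: LHS = 1³ + 3·1² - 1 + 1 = 4; 4 = 0 — FAILS  ← smallest positive counterexample

Answer: x = 1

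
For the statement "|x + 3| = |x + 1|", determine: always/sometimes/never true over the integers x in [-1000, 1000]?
Holds at x = -2: LHS = |(-2) + 3| = |1| = 1, RHS = |(-2) + 1| = |-1| = 1; 1 = 1 — holds
Fails at x = 0: LHS = |0 + 3| = |3| = 3, RHS = |0 + 1| = |1| = 1; 3 = 1 — FAILS
It is satisfied by some integers in the range but not all.

Answer: Sometimes true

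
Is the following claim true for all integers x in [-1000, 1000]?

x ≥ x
Over all integers in [-1000, 1000], LHS − RHS is smallest at x = 0, where it equals 0:
x = 0: 0 ≥ 0 — holds
At the ends of the range:
x = -1000: -1000 ≥ -1000 — holds
x = 1000: 1000 ≥ 1000 — holds
Hence LHS − RHS is never negative, i.e. LHS ≥ RHS throughout, so the relation holds for every integer in [-1000, 1000].

No counterexample exists.

Answer: True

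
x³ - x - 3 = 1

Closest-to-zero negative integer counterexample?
Testing negative integers from -1 downward:
x = -1: LHS = (-1)³ - (-1) - 3 = -3; -3 = 1 — FAILS  ← closest negative counterexample to 0

Answer: x = -1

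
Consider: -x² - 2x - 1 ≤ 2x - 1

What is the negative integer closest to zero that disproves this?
Testing negative integers from -1 downward:
x = -1: LHS = -(-1)² - 2·(-1) - 1 = 0, RHS = 2·(-1) - 1 = -3; 0 ≤ -3 — FAILS  ← closest negative counterexample to 0

Answer: x = -1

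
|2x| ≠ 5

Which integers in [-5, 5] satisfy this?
Track d = LHS − RHS over the integers in [-5, 5]. Equality would need d = 0, but d changes sign only between consecutive integers, jumping over 0:
x = -3: LHS = |2·(-3)| = |-6| = 6; 6 ≠ 5 — holds  (d = 1)
x = -2: LHS = |2·(-2)| = |-4| = 4; 4 ≠ 5 — holds  (d = -1)
x = 2: LHS = |2·2| = |4| = 4; 4 ≠ 5 — holds  (d = -1)
x = 3: LHS = |2·3| = |6| = 6; 6 ≠ 5 — holds  (d = 1)
Away from these crossings d keeps a constant sign, and checking every integer in [-5, 5] confirms d ≠ 0 throughout. Hence the two sides are never equal, so the relation holds for every integer in [-5, 5].

Answer: All integers in [-5, 5]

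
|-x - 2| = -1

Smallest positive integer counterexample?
Testing positive integers:
x = 1: LHS = |-1 - 2| = |-3| = 3; 3 = -1 — FAILS  ← smallest positive counterexample

Answer: x = 1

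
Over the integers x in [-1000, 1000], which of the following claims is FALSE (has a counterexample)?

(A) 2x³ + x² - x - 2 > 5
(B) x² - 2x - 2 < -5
(A) x = 0: LHS = 2·0³ + 0² - 0 - 2 = -2; -2 > 5 — FAILS
(B) x = 0: LHS = 0² - 2·0 - 2 = -2; -2 < -5 — FAILS

Answer: Both A and B are false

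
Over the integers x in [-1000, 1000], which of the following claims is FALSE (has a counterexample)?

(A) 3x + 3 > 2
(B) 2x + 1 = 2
(A) x = -1: LHS = 3·(-1) + 3 = 0; 0 > 2 — FAILS
(B) x = 0: LHS = 2·0 + 1 = 1; 1 = 2 — FAILS

Answer: Both A and B are false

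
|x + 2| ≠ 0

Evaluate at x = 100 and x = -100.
x = 100: LHS = |100 + 2| = |102| = 102; 102 ≠ 0 — holds
x = -100: LHS = |(-100) + 2| = |-98| = 98; 98 ≠ 0 — holds

Answer: Yes, holds for both x = 100 and x = -100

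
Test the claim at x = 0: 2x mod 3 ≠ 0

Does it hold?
x = 0: LHS = (2·0) mod 3 = 0 mod 3 = 0; 0 ≠ 0 — FAILS

The relation fails at x = 0, so x = 0 is a counterexample.

Answer: No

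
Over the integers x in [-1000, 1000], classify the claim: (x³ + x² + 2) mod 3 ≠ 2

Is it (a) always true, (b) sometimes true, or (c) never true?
Holds at x = 1: LHS = (1³ + 1² + 2) mod 3 = 4 mod 3 = 1; 1 ≠ 2 — holds
Fails at x = 0: LHS = (0³ + 0² + 2) mod 3 = 2 mod 3 = 2; 2 ≠ 2 — FAILS
It is satisfied by some integers in the range but not all.

Answer: Sometimes true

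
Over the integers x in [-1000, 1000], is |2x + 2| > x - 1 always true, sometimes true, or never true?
Over all integers in [-1000, 1000], LHS − RHS is smallest at x = -1, where it equals 2:
x = -1: LHS = |2·(-1) + 2| = |0| = 0, RHS = (-1) - 1 = -2; 0 > -2 — holds
At the ends of the range:
x = -1000: LHS = |2·(-1000) + 2| = |-1998| = 1998, RHS = (-1000) - 1 = -1001; 1998 > -1001 — holds
x = 1000: LHS = |2·1000 + 2| = |2002| = 2002, RHS = 1000 - 1 = 999; 2002 > 999 — holds
Hence LHS − RHS is never zero or negative, i.e. LHS > RHS throughout, so the relation holds for every integer in [-1000, 1000].

No counterexample exists.

Answer: Always true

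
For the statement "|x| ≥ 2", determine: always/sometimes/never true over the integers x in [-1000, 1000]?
Holds at x = 2: LHS = |2| = 2; 2 ≥ 2 — holds
Fails at x = 0: LHS = |0| = 0; 0 ≥ 2 — FAILS
It is satisfied by some integers in the range but not all.

Answer: Sometimes true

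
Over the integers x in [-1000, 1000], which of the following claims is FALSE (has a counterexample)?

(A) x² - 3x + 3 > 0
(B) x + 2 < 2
(A) Over all integers in [-1000, 1000], LHS − RHS is smallest at x = 1, where it equals 1:
x = 1: LHS = 1² - 3·1 + 3 = 1; 1 > 0 — holds
At the ends of the range:
x = -1000: LHS = (-1000)² - 3·(-1000) + 3 = 1003003; 1003003 > 0 — holds
x = 1000: LHS = 1000² - 3·1000 + 3 = 997003; 997003 > 0 — holds
Hence LHS − RHS is never zero or negative, i.e. LHS > RHS throughout, so the relation holds for every integer in [-1000, 1000].

(B) x = 0: LHS = 0 + 2 = 2; 2 < 2 — FAILS

Only (B) has a counterexample.

Answer: B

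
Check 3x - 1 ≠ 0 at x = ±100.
x = 100: LHS = 3·100 - 1 = 299; 299 ≠ 0 — holds
x = -100: LHS = 3·(-100) - 1 = -301; -301 ≠ 0 — holds

Answer: Yes, holds for both x = 100 and x = -100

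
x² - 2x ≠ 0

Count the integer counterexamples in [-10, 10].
Counterexamples in [-10, 10]: {0, 2}.

Counting them gives 2 values.

Answer: 2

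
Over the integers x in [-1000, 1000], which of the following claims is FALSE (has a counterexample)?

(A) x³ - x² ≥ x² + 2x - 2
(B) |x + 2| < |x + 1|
(A) x = 1: LHS = 1³ - 1² = 0, RHS = 1² + 2·1 - 2 = 1; 0 ≥ 1 — FAILS
(B) x = 0: LHS = |0 + 2| = |2| = 2, RHS = |0 + 1| = |1| = 1; 2 < 1 — FAILS

Answer: Both A and B are false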